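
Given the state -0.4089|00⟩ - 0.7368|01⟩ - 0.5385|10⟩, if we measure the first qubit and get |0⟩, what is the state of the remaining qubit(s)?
-0.4852|0⟩ - 0.8744|1⟩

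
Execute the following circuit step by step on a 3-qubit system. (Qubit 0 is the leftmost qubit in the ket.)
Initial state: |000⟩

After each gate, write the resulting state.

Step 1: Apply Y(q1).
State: i|010⟩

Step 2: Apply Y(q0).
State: -|110⟩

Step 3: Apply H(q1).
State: -1/√2|100⟩ + 1/√2|110⟩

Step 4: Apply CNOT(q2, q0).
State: -1/√2|100⟩ + 1/√2|110⟩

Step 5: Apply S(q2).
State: -1/√2|100⟩ + 1/√2|110⟩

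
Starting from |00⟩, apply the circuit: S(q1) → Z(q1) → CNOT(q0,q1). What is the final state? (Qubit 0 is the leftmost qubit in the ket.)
|00⟩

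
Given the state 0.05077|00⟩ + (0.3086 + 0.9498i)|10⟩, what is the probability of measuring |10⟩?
0.9974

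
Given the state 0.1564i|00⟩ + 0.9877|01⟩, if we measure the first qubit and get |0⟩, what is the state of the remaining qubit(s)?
0.1564i|0⟩ + 0.9877|1⟩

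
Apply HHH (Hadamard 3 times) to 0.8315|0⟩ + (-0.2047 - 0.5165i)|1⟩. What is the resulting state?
(0.4432 - 0.3652i)|0⟩ + (0.7327 + 0.3652i)|1⟩

H² = I, so H^3 = H: a single Hadamard. With (a, b) = (0.8315, (-0.2047 - 0.5165i)), H gives ((a + b)/√2, (a − b)/√2) = ((0.4432 - 0.3652i), (0.7327 + 0.3652i)).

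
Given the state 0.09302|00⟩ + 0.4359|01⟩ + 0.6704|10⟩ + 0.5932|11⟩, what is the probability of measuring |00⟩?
0.008653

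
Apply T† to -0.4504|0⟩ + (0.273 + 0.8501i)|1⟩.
-0.4504|0⟩ + (0.7942 + 0.4081i)|1⟩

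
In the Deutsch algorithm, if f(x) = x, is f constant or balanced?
Balanced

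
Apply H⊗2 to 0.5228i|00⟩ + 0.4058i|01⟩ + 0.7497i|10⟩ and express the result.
0.8392i|00⟩ + 0.4334i|01⟩ + 0.08945i|10⟩ - 0.3164i|11⟩

H⊗2 gives amp(|y⟩) = (1/2) Σ_x (−1)^(x·y) amp(|x⟩), where x·y is the number of positions in which both x and y have a 1.
|00⟩: (0.5228i + 0.4058i + 0.7497i)/2 = 0.8392i
|01⟩: (0.5228i - 0.4058i + 0.7497i)/2 = 0.4334i
|10⟩: (0.5228i + 0.4058i - 0.7497i)/2 = 0.08945i
|11⟩: (0.5228i - 0.4058i - 0.7497i)/2 = -0.3164i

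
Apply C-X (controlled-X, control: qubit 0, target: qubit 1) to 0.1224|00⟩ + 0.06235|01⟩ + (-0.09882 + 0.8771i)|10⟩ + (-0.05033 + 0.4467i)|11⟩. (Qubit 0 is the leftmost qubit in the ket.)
0.1224|00⟩ + 0.06235|01⟩ + (-0.05033 + 0.4467i)|10⟩ + (-0.09882 + 0.8771i)|11⟩

C-X leaves the control-|0⟩ kets |00⟩, |01⟩ unchanged and applies X to qubit 1 on the control-|1⟩ pair (|10⟩, |11⟩).
X = [[0, 1], [1, 0]].
With a = amp(|10⟩) = (-0.09882 + 0.8771i) and b = amp(|11⟩) = (-0.05033 + 0.4467i):
new amp(|10⟩) = (1)·b = (-0.05033 + 0.4467i)
new amp(|11⟩) = (1)·a = (-0.09882 + 0.8771i)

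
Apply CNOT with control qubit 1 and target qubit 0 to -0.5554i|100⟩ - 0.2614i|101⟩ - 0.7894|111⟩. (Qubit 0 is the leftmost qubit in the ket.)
-0.7894|011⟩ - 0.5554i|100⟩ - 0.2614i|101⟩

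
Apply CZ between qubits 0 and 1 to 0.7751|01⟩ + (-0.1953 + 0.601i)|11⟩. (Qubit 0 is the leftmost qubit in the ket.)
0.7751|01⟩ + (0.1953 - 0.601i)|11⟩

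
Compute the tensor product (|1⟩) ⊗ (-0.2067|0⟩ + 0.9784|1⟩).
-0.2067|10⟩ + 0.9784|11⟩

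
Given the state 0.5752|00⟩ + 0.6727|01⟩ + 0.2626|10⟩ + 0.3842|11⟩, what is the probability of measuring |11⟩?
0.1476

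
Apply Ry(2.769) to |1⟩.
-0.9827|0⟩ + 0.1852|1⟩

Ry(2.769) = [[cos(θ/2), −sin(θ/2)], [sin(θ/2), cos(θ/2)]]; θ = 2.769, cos(θ/2) ≈ 0.185221, sin(θ/2) ≈ 0.982697.
With a = amp(|0⟩) = 0 and b = amp(|1⟩) = 1:
new amp(|0⟩) = (0.185221)·a + (-0.982697)·b = -0.9827
new amp(|1⟩) = (0.982697)·a + (0.185221)·b = 0.1852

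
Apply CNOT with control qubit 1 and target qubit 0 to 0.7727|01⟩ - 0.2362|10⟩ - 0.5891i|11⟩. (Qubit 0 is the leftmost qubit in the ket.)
-0.5891i|01⟩ - 0.2362|10⟩ + 0.7727|11⟩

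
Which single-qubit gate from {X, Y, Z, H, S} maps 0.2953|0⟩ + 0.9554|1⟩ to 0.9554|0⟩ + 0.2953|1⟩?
X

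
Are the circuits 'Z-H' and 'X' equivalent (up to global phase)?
No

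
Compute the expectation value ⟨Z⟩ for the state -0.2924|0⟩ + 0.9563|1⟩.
-0.829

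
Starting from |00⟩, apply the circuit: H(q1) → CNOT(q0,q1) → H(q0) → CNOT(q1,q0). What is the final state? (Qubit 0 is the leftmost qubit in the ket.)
1/2|00⟩ + 1/2|01⟩ + 1/2|10⟩ + 1/2|11⟩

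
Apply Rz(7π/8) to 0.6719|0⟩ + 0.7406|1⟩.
(0.1311 - 0.659i)|0⟩ + (0.1445 + 0.7264i)|1⟩

Rz(7π/8) = [[e^(−iθ/2), 0], [0, e^(iθ/2)]] with e^(±iθ/2) = cos(θ/2) ± i·sin(θ/2); θ = 7π/8, cos(θ/2) ≈ 0.19509, sin(θ/2) ≈ 0.980785.
With a = amp(|0⟩) = 0.6719 and b = amp(|1⟩) = 0.7406:
new amp(|0⟩) = (0.19509 - 0.980785i)·a = (0.1311 - 0.659i)
new amp(|1⟩) = (0.19509 + 0.980785i)·b = (0.1445 + 0.7264i)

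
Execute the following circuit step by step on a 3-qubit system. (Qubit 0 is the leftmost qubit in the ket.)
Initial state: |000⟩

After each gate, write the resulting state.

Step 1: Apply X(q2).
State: |001⟩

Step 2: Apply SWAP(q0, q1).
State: |001⟩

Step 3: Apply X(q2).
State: |000⟩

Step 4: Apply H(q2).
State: 1/√2|000⟩ + 1/√2|001⟩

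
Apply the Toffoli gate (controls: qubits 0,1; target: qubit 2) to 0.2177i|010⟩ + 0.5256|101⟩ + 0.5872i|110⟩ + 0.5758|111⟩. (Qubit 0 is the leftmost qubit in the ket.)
0.2177i|010⟩ + 0.5256|101⟩ + 0.5758|110⟩ + 0.5872i|111⟩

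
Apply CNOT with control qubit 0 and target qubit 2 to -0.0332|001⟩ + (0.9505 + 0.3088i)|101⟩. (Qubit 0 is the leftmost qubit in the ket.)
-0.0332|001⟩ + (0.9505 + 0.3088i)|100⟩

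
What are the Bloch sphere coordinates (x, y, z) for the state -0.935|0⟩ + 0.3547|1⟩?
(-0.6633, 0, 0.7484)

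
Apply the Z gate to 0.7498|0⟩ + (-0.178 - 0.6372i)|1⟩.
0.7498|0⟩ + (0.178 + 0.6372i)|1⟩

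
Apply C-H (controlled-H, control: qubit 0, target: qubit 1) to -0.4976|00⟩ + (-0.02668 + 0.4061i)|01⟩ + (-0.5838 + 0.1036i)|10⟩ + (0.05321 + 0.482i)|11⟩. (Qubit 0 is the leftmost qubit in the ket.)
-0.4976|00⟩ + (-0.02668 + 0.4061i)|01⟩ + (-0.3752 + 0.4141i)|10⟩ + (-0.4504 - 0.2676i)|11⟩

C-H leaves the control-|0⟩ kets |00⟩, |01⟩ unchanged and applies H to qubit 1 on the control-|1⟩ pair (|10⟩, |11⟩).
H = [[1/√2, 1/√2], [1/√2, -1/√2]].
With a = amp(|10⟩) = (-0.5838 + 0.1036i) and b = amp(|11⟩) = (0.05321 + 0.482i):
new amp(|10⟩) = (1/√2)·a + (1/√2)·b = (-0.3752 + 0.4141i)
new amp(|11⟩) = (1/√2)·a + (-1/√2)·b = (-0.4504 - 0.2676i)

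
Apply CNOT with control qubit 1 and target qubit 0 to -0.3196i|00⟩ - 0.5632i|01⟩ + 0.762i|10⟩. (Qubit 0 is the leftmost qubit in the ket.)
-0.3196i|00⟩ + 0.762i|10⟩ - 0.5632i|11⟩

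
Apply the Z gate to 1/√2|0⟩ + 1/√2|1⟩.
1/√2|0⟩ - 1/√2|1⟩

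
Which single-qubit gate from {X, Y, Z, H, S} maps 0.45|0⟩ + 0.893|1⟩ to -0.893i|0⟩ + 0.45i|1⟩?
Y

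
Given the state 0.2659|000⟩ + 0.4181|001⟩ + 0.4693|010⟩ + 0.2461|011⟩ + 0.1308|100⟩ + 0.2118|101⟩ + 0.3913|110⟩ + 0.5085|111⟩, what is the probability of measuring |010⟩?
0.2202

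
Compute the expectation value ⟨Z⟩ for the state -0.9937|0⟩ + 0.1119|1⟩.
0.9749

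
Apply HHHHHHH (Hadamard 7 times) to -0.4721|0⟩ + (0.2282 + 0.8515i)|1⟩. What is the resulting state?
(-0.1725 + 0.6021i)|0⟩ + (-0.4952 - 0.6021i)|1⟩

H² = I, so H^7 = H: a single Hadamard. With (a, b) = (-0.4721, (0.2282 + 0.8515i)), H gives ((a + b)/√2, (a − b)/√2) = ((-0.1725 + 0.6021i), (-0.4952 - 0.6021i)).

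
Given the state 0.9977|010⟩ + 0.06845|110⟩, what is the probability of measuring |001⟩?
0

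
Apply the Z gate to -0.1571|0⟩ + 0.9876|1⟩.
-0.1571|0⟩ - 0.9876|1⟩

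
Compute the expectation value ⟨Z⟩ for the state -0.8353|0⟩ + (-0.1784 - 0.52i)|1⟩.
0.3955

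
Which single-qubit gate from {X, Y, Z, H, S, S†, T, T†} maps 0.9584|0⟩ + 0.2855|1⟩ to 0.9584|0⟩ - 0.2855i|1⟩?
S†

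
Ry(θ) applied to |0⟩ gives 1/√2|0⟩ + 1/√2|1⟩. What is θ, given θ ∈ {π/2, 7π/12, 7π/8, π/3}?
π/2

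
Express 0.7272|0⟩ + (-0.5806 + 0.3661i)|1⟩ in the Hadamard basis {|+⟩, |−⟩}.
(0.1037 + 0.2589i)|+⟩ + (0.9248 - 0.2589i)|−⟩

With |ψ⟩ = α|0⟩ + β|1⟩, the Hadamard-basis coefficients are ⟨+|ψ⟩ = (α + β)/√2 and ⟨−|ψ⟩ = (α − β)/√2.
Here α = 0.7272, β = (-0.5806 + 0.3661i): (α + β)/√2 = (0.1037 + 0.2589i), (α − β)/√2 = (0.9248 - 0.2589i).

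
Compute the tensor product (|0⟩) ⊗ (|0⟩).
|00⟩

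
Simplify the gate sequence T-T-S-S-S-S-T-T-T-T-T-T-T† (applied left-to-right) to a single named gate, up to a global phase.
T†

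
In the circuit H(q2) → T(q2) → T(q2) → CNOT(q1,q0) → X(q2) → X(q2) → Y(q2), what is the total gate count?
7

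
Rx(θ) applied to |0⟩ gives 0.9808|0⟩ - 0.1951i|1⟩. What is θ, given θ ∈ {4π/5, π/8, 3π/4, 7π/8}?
π/8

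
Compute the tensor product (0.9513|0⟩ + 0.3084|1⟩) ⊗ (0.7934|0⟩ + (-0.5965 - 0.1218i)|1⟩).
0.7548|00⟩ + (-0.5675 - 0.1159i)|01⟩ + 0.2447|10⟩ + (-0.184 - 0.03756i)|11⟩

amp(|b₁b₂…⟩) = product of the factor amplitudes for bits b₁, b₂, …; only kets whose every factor amplitude is nonzero survive.
|00⟩: (0.9513)(0.7934) = 0.7548
|01⟩: (0.9513)(-0.5965 - 0.1218i) = (-0.5675 - 0.1159i)
|10⟩: (0.3084)(0.7934) = 0.2447
|11⟩: (0.3084)(-0.5965 - 0.1218i) = (-0.184 - 0.03756i)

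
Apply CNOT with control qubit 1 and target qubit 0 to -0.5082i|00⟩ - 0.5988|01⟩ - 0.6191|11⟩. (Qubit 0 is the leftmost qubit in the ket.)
-0.5082i|00⟩ - 0.6191|01⟩ - 0.5988|11⟩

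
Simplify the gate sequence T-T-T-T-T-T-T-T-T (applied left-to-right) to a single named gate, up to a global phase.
T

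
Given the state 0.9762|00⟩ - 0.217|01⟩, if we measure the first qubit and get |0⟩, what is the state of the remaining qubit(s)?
0.9762|0⟩ - 0.217|1⟩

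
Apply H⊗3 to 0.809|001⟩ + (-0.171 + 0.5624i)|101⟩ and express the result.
(0.2256 + 0.1988i)|000⟩ + (-0.2256 - 0.1988i)|001⟩ + (0.2256 + 0.1988i)|010⟩ + (-0.2256 - 0.1988i)|011⟩ + (0.3465 - 0.1988i)|100⟩ + (-0.3465 + 0.1988i)|101⟩ + (0.3465 - 0.1988i)|110⟩ + (-0.3465 + 0.1988i)|111⟩

H⊗3 gives amp(|y⟩) = (1/2√2) Σ_x (−1)^(x·y) amp(|x⟩), where x·y is the number of positions in which both x and y have a 1.
|000⟩: (0.809 + (-0.171 + 0.5624i))/(2√2) = (0.2256 + 0.1988i)
|001⟩: (-0.809 - (-0.171 + 0.5624i))/(2√2) = (-0.2256 - 0.1988i)
|010⟩: (0.809 + (-0.171 + 0.5624i))/(2√2) = (0.2256 + 0.1988i)
|011⟩: (-0.809 - (-0.171 + 0.5624i))/(2√2) = (-0.2256 - 0.1988i)
|100⟩: (0.809 - (-0.171 + 0.5624i))/(2√2) = (0.3465 - 0.1988i)
|101⟩: (-0.809 + (-0.171 + 0.5624i))/(2√2) = (-0.3465 + 0.1988i)
|110⟩: (0.809 - (-0.171 + 0.5624i))/(2√2) = (0.3465 - 0.1988i)
|111⟩: (-0.809 + (-0.171 + 0.5624i))/(2√2) = (-0.3465 + 0.1988i)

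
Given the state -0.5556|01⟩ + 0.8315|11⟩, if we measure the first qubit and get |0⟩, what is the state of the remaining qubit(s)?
-|1⟩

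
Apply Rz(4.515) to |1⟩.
(-0.634 + 0.7733i)|1⟩

Rz(4.515) = [[e^(−iθ/2), 0], [0, e^(iθ/2)]] with e^(±iθ/2) = cos(θ/2) ± i·sin(θ/2); θ = 4.515, cos(θ/2) ≈ -0.633991, sin(θ/2) ≈ 0.77334.
With a = amp(|0⟩) = 0 and b = amp(|1⟩) = 1:
new amp(|0⟩) = (-0.633991 - 0.77334i)·a = 0
new amp(|1⟩) = (-0.633991 + 0.77334i)·b = (-0.634 + 0.7733i)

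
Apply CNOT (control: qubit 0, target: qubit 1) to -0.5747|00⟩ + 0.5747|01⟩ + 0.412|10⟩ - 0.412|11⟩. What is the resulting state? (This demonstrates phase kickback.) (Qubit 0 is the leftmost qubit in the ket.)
-0.5747|00⟩ + 0.5747|01⟩ - 0.412|10⟩ + 0.412|11⟩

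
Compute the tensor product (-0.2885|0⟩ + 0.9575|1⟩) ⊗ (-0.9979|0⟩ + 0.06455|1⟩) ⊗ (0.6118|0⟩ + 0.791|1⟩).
0.1761|000⟩ + 0.2277|001⟩ - 0.01139|010⟩ - 0.01473|011⟩ - 0.5846|100⟩ - 0.7558|101⟩ + 0.03781|110⟩ + 0.04889|111⟩

amp(|b₁b₂…⟩) = product of the factor amplitudes for bits b₁, b₂, …; only kets whose every factor amplitude is nonzero survive.
|000⟩: (-0.2885)(-0.9979)(0.6118) = 0.1761
|001⟩: (-0.2885)(-0.9979)(0.791) = 0.2277
|010⟩: (-0.2885)(0.06455)(0.6118) = -0.01139
|011⟩: (-0.2885)(0.06455)(0.791) = -0.01473
|100⟩: (0.9575)(-0.9979)(0.6118) = -0.5846
|101⟩: (0.9575)(-0.9979)(0.791) = -0.7558
|110⟩: (0.9575)(0.06455)(0.6118) = 0.03781
|111⟩: (0.9575)(0.06455)(0.791) = 0.04889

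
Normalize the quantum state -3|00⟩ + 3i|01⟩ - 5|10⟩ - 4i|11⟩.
-0.3906|00⟩ + 0.3906i|01⟩ - 0.6509|10⟩ - 0.5208i|11⟩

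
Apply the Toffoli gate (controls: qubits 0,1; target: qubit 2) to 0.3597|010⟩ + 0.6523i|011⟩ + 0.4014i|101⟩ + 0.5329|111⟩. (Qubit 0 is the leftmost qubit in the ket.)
0.3597|010⟩ + 0.6523i|011⟩ + 0.4014i|101⟩ + 0.5329|110⟩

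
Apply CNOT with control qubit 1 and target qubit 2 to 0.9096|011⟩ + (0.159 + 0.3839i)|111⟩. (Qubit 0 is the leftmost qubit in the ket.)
0.9096|010⟩ + (0.159 + 0.3839i)|110⟩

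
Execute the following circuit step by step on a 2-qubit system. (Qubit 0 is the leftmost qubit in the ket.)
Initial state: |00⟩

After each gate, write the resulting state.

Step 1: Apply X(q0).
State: |10⟩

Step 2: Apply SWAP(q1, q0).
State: |01⟩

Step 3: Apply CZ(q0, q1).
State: |01⟩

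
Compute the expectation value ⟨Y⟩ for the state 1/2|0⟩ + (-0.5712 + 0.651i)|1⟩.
0.651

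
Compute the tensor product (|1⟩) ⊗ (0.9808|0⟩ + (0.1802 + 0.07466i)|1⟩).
0.9808|10⟩ + (0.1802 + 0.07466i)|11⟩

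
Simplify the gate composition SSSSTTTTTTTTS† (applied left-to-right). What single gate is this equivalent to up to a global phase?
S†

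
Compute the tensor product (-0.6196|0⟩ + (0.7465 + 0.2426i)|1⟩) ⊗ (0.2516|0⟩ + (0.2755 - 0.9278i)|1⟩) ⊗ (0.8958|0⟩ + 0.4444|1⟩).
-0.1396|000⟩ - 0.06928|001⟩ + (-0.1529 + 0.515i)|010⟩ + (-0.07586 + 0.2555i)|011⟩ + (0.1682 + 0.05468i)|100⟩ + (0.08347 + 0.02713i)|101⟩ + (0.3859 - 0.5606i)|110⟩ + (0.1914 - 0.2781i)|111⟩

amp(|b₁b₂…⟩) = product of the factor amplitudes for bits b₁, b₂, …; only kets whose every factor amplitude is nonzero survive.
|000⟩: (-0.6196)(0.2516)(0.8958) = -0.1396
|001⟩: (-0.6196)(0.2516)(0.4444) = -0.06928
|010⟩: (-0.6196)(0.2755 - 0.9278i)(0.8958) = (-0.1529 + 0.515i)
|011⟩: (-0.6196)(0.2755 - 0.9278i)(0.4444) = (-0.07586 + 0.2555i)
|100⟩: (0.7465 + 0.2426i)(0.2516)(0.8958) = (0.1682 + 0.05468i)
|101⟩: (0.7465 + 0.2426i)(0.2516)(0.4444) = (0.08347 + 0.02713i)
|110⟩: (0.7465 + 0.2426i)(0.2755 - 0.9278i)(0.8958) = (0.3859 - 0.5606i)
|111⟩: (0.7465 + 0.2426i)(0.2755 - 0.9278i)(0.4444) = (0.1914 - 0.2781i)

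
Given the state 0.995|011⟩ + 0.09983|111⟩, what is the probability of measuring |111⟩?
0.009966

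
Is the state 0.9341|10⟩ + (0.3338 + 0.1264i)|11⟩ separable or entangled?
Separable

Writing the state as a|00⟩ + b|01⟩ + c|10⟩ + d|11⟩, it is a product state iff ad − bc = 0.
Here (a, b, c, d) = (0, 0, 0.9341, (0.3338 + 0.1264i)): ad − bc = (0)(0.3338 + 0.1264i) − (0)(0.9341) = 0, so the state is separable.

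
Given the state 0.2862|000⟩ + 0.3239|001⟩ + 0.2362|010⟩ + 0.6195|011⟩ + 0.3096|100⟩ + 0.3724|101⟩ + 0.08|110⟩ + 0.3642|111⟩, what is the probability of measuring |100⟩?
0.09585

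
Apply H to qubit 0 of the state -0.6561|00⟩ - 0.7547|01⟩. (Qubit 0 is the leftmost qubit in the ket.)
-0.4639|00⟩ - 0.5337|01⟩ - 0.4639|10⟩ - 0.5337|11⟩

H on qubit 0 mixes each pair of kets that differ only in qubit 0: amplitudes (a, b) of (|…0…⟩, |…1…⟩) become ((a + b)/√2, (a − b)/√2). Kets absent from the input have amplitude 0.
(|00⟩, |10⟩): (a, b) = (-0.6561, 0) → (-0.4639, -0.4639)
(|01⟩, |11⟩): (a, b) = (-0.7547, 0) → (-0.5337, -0.5337)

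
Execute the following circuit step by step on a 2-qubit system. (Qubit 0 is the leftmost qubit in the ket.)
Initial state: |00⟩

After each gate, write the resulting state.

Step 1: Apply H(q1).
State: 1/√2|00⟩ + 1/√2|01⟩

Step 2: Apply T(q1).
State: 1/√2|00⟩ + (1/2 + (1/2)i)|01⟩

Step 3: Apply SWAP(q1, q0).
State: 1/√2|00⟩ + (1/2 + (1/2)i)|10⟩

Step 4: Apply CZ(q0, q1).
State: 1/√2|00⟩ + (1/2 + (1/2)i)|10⟩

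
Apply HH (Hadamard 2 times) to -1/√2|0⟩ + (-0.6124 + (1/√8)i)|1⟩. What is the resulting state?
-1/√2|0⟩ + (-0.6124 + (1/√8)i)|1⟩

H² = I, so an even number of Hadamards cancels: H^2 = I and the state is unchanged.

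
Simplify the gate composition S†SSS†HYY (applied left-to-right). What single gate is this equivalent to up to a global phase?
H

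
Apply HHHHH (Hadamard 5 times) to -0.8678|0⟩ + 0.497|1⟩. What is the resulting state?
-0.2622|0⟩ - 0.9651|1⟩

H² = I, so H^5 = H: a single Hadamard. With (a, b) = (-0.8678, 0.497), H gives ((a + b)/√2, (a − b)/√2) = (-0.2622, -0.9651).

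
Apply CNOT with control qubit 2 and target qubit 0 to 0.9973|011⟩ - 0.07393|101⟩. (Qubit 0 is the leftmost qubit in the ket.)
-0.07393|001⟩ + 0.9973|111⟩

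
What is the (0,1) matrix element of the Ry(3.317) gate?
-0.9962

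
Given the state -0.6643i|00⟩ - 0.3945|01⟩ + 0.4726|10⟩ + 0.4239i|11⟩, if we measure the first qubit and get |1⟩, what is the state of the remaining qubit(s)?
0.7444|0⟩ + 0.6677i|1⟩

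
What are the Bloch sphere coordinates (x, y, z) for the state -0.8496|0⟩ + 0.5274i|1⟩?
(0, -0.8962, 0.4437)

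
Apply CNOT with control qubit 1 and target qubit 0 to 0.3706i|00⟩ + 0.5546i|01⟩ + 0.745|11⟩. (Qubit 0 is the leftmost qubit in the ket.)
0.3706i|00⟩ + 0.745|01⟩ + 0.5546i|11⟩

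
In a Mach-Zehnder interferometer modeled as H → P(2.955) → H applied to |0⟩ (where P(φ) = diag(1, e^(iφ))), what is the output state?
(0.008679 + 0.09276i)|0⟩ + (0.9913 - 0.09276i)|1⟩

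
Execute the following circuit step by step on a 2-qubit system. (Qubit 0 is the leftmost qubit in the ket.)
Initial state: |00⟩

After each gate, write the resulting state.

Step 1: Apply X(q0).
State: |10⟩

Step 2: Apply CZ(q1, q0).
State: |10⟩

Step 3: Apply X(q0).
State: |00⟩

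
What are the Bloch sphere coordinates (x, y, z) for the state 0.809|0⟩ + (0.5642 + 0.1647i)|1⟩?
(0.9129, 0.2665, 0.309)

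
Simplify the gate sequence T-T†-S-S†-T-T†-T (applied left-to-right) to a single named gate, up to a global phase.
T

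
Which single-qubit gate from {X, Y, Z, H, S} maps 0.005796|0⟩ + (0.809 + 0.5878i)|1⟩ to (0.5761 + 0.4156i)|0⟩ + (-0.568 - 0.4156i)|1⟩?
H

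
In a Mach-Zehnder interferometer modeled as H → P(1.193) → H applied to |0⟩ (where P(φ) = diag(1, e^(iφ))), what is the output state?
(0.6844 + 0.4647i)|0⟩ + (0.3156 - 0.4647i)|1⟩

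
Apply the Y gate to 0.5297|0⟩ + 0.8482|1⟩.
-0.8482i|0⟩ + 0.5297i|1⟩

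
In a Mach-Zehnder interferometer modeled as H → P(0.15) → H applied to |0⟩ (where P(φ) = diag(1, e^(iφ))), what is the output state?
(0.9944 + 0.07472i)|0⟩ + (0.005614 - 0.07472i)|1⟩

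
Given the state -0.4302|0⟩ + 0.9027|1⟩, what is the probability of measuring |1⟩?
0.8149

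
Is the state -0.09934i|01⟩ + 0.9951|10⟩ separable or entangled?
Entangled

Writing the state as a|00⟩ + b|01⟩ + c|10⟩ + d|11⟩, it is a product state iff ad − bc = 0.
Here (a, b, c, d) = (0, -0.09934i, 0.9951, 0): ad − bc = (0)(0) − (-0.09934i)(0.9951) = 0.09885i ≠ 0, so the state is entangled.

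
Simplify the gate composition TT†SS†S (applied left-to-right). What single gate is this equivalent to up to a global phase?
S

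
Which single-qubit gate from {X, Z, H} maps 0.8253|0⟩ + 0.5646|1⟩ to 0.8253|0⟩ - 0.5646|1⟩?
Z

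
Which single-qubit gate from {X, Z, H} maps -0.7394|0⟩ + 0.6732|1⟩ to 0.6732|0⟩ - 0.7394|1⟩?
X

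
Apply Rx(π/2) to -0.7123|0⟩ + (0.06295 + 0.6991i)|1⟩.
(-0.009334 - 0.04451i)|0⟩ + (0.04451 + 0.998i)|1⟩

Rx(π/2) = [[cos(θ/2), −i·sin(θ/2)], [−i·sin(θ/2), cos(θ/2)]]; θ = π/2, cos(θ/2) ≈ 0.707107, sin(θ/2) ≈ 0.707107.
With a = amp(|0⟩) = -0.7123 and b = amp(|1⟩) = (0.06295 + 0.6991i):
new amp(|0⟩) = (0.707107)·a + (-0.707107i)·b = (-0.009334 - 0.04451i)
new amp(|1⟩) = (-0.707107i)·a + (0.707107)·b = (0.04451 + 0.998i)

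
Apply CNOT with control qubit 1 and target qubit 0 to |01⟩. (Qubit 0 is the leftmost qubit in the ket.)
|11⟩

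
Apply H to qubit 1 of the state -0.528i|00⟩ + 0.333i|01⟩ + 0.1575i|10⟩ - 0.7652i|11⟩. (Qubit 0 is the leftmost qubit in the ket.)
-0.1379i|00⟩ - 0.6088i|01⟩ - 0.4297i|10⟩ + 0.6524i|11⟩

H on qubit 1 mixes each pair of kets that differ only in qubit 1: amplitudes (a, b) of (|…0…⟩, |…1…⟩) become ((a + b)/√2, (a − b)/√2). Kets absent from the input have amplitude 0.
(|00⟩, |01⟩): (a, b) = (-0.528i, 0.333i) → (-0.1379i, -0.6088i)
(|10⟩, |11⟩): (a, b) = (0.1575i, -0.7652i) → (-0.4297i, 0.6524i)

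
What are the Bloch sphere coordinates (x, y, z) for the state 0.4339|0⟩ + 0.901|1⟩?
(0.7819, 0, -0.6235)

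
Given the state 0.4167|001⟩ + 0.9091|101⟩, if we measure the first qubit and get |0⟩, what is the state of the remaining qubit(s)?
|01⟩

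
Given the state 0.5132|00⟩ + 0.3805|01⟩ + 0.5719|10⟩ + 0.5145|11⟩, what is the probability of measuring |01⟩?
0.1448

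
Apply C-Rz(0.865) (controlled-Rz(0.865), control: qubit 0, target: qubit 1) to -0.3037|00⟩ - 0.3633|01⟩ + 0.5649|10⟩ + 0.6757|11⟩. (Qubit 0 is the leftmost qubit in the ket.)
-0.3037|00⟩ - 0.3633|01⟩ + (0.5129 - 0.2368i)|10⟩ + (0.6135 + 0.2832i)|11⟩

C-Rz(0.865) leaves the control-|0⟩ kets |00⟩, |01⟩ unchanged and applies Rz(0.865) to qubit 1 on the control-|1⟩ pair (|10⟩, |11⟩).
Rz(0.865) = [[e^(−iθ/2), 0], [0, e^(iθ/2)]] with e^(±iθ/2) = cos(θ/2) ± i·sin(θ/2); θ = 0.865, cos(θ/2) ≈ 0.907921, sin(θ/2) ≈ 0.419142.
With a = amp(|10⟩) = 0.5649 and b = amp(|11⟩) = 0.6757:
new amp(|10⟩) = (0.907921 - 0.419142i)·a = (0.5129 - 0.2368i)
new amp(|11⟩) = (0.907921 + 0.419142i)·b = (0.6135 + 0.2832i)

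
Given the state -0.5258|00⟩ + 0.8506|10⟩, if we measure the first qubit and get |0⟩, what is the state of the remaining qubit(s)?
-|0⟩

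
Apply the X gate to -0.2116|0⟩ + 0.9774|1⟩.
0.9774|0⟩ - 0.2116|1⟩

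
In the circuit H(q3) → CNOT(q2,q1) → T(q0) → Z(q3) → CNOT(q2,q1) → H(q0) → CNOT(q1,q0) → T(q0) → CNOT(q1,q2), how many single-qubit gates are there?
5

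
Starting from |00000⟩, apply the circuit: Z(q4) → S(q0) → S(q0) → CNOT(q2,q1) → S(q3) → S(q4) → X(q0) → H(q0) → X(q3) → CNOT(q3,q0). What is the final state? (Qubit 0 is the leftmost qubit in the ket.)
-1/√2|00010⟩ + 1/√2|10010⟩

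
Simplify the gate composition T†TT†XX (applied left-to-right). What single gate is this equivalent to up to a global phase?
T†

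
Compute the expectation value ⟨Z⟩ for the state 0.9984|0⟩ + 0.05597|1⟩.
0.9937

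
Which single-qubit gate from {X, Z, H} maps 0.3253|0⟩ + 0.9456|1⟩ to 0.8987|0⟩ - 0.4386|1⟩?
H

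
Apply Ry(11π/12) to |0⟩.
0.1305|0⟩ + 0.9914|1⟩

Ry(11π/12) = [[cos(θ/2), −sin(θ/2)], [sin(θ/2), cos(θ/2)]]; θ = 11π/12, cos(θ/2) ≈ 0.130526, sin(θ/2) ≈ 0.991445.
With a = amp(|0⟩) = 1 and b = amp(|1⟩) = 0:
new amp(|0⟩) = (0.130526)·a + (-0.991445)·b = 0.1305
new amp(|1⟩) = (0.991445)·a + (0.130526)·b = 0.9914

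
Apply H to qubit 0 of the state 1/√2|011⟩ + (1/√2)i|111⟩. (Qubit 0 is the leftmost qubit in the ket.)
(1/2 + (1/2)i)|011⟩ + (1/2 - (1/2)i)|111⟩

H on qubit 0 mixes each pair of kets that differ only in qubit 0: amplitudes (a, b) of (|…0…⟩, |…1…⟩) become ((a + b)/√2, (a − b)/√2). Kets absent from the input have amplitude 0.
(|011⟩, |111⟩): (a, b) = (1/√2, (1/√2)i) → ((1/2 + (1/2)i), (1/2 - (1/2)i))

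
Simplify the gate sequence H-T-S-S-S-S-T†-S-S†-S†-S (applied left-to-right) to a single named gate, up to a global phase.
H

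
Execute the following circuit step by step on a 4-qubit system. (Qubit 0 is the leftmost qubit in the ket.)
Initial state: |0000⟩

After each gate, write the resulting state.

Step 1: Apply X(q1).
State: |0100⟩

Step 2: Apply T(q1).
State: (1/√2 + (1/√2)i)|0100⟩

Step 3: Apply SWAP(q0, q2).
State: (1/√2 + (1/√2)i)|0100⟩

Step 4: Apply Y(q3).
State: (-1/√2 + (1/√2)i)|0101⟩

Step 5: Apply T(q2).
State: (-1/√2 + (1/√2)i)|0101⟩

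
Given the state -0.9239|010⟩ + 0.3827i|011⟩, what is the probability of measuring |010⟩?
0.8536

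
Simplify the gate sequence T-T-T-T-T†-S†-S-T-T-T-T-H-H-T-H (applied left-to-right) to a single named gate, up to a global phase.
H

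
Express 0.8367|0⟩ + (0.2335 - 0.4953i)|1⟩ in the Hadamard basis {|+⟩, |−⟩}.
(0.7567 - 0.3502i)|+⟩ + (0.4265 + 0.3502i)|−⟩

With |ψ⟩ = α|0⟩ + β|1⟩, the Hadamard-basis coefficients are ⟨+|ψ⟩ = (α + β)/√2 and ⟨−|ψ⟩ = (α − β)/√2.
Here α = 0.8367, β = (0.2335 - 0.4953i): (α + β)/√2 = (0.7567 - 0.3502i), (α − β)/√2 = (0.4265 + 0.3502i).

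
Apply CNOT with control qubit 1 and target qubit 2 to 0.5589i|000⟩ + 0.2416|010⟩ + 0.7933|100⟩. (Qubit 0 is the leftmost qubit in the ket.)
0.5589i|000⟩ + 0.2416|011⟩ + 0.7933|100⟩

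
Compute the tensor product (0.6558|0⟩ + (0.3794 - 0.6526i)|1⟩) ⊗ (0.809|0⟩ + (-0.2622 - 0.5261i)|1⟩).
0.5305|00⟩ + (-0.172 - 0.345i)|01⟩ + (0.3069 - 0.528i)|10⟩ + (-0.4428 - 0.02849i)|11⟩

amp(|b₁b₂…⟩) = product of the factor amplitudes for bits b₁, b₂, …; only kets whose every factor amplitude is nonzero survive.
|00⟩: (0.6558)(0.809) = 0.5305
|01⟩: (0.6558)(-0.2622 - 0.5261i) = (-0.172 - 0.345i)
|10⟩: (0.3794 - 0.6526i)(0.809) = (0.3069 - 0.528i)
|11⟩: (0.3794 - 0.6526i)(-0.2622 - 0.5261i) = (-0.4428 - 0.02849i)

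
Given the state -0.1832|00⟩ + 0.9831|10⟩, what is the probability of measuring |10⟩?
0.9665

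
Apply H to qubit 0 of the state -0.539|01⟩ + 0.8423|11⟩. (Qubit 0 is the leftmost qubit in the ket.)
0.2145|01⟩ - 0.9767|11⟩

H on qubit 0 mixes each pair of kets that differ only in qubit 0: amplitudes (a, b) of (|…0…⟩, |…1…⟩) become ((a + b)/√2, (a − b)/√2). Kets absent from the input have amplitude 0.
(|01⟩, |11⟩): (a, b) = (-0.539, 0.8423) → (0.2145, -0.9767)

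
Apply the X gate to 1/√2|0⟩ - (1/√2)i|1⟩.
-(1/√2)i|0⟩ + 1/√2|1⟩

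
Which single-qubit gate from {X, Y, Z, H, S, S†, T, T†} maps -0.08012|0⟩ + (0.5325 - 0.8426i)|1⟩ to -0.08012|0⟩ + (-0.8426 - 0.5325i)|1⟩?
S†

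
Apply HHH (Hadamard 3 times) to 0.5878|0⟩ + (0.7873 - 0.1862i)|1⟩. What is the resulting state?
(0.9723 - 0.1317i)|0⟩ + (-0.1411 + 0.1317i)|1⟩

H² = I, so H^3 = H: a single Hadamard. With (a, b) = (0.5878, (0.7873 - 0.1862i)), H gives ((a + b)/√2, (a − b)/√2) = ((0.9723 - 0.1317i), (-0.1411 + 0.1317i)).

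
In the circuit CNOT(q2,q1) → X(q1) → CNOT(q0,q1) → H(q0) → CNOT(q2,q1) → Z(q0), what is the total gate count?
6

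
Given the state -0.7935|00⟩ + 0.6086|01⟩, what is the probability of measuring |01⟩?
0.3704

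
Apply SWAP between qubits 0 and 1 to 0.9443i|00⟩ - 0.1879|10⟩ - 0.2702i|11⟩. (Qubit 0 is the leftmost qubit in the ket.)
0.9443i|00⟩ - 0.1879|01⟩ - 0.2702i|11⟩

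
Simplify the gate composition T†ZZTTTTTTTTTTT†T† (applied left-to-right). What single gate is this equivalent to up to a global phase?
T†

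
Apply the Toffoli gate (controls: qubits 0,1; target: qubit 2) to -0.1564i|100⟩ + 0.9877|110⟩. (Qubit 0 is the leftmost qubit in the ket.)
-0.1564i|100⟩ + 0.9877|111⟩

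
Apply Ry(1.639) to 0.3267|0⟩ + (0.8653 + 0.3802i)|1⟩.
(-0.4094 - 0.2779i)|0⟩ + (0.8294 + 0.2595i)|1⟩

Ry(1.639) = [[cos(θ/2), −sin(θ/2)], [sin(θ/2), cos(θ/2)]]; θ = 1.639, cos(θ/2) ≈ 0.682587, sin(θ/2) ≈ 0.730805.
With a = amp(|0⟩) = 0.3267 and b = amp(|1⟩) = (0.8653 + 0.3802i):
new amp(|0⟩) = (0.682587)·a + (-0.730805)·b = (-0.4094 - 0.2779i)
new amp(|1⟩) = (0.730805)·a + (0.682587)·b = (0.8294 + 0.2595i)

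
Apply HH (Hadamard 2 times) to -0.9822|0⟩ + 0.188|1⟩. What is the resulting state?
-0.9822|0⟩ + 0.188|1⟩

H² = I, so an even number of Hadamards cancels: H^2 = I and the state is unchanged.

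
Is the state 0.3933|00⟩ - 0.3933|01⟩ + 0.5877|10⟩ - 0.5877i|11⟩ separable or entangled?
Entangled

Writing the state as a|00⟩ + b|01⟩ + c|10⟩ + d|11⟩, it is a product state iff ad − bc = 0.
Here (a, b, c, d) = (0.3933, -0.3933, 0.5877, -0.5877i): ad − bc = (0.3933)(-0.5877i) − (-0.3933)(0.5877) = (0.2311 - 0.2311i) ≠ 0, so the state is entangled.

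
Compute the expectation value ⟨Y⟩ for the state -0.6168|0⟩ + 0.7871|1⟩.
0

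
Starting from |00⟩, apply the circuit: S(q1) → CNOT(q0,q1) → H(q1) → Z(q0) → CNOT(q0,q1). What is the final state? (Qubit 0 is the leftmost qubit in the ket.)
1/√2|00⟩ + 1/√2|01⟩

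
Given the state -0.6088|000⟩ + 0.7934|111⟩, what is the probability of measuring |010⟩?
0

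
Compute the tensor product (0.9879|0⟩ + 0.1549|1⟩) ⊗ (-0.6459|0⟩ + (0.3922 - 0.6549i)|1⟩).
-0.6381|00⟩ + (0.3875 - 0.647i)|01⟩ - 0.1|10⟩ + (0.06075 - 0.1014i)|11⟩

amp(|b₁b₂…⟩) = product of the factor amplitudes for bits b₁, b₂, …; only kets whose every factor amplitude is nonzero survive.
|00⟩: (0.9879)(-0.6459) = -0.6381
|01⟩: (0.9879)(0.3922 - 0.6549i) = (0.3875 - 0.647i)
|10⟩: (0.1549)(-0.6459) = -0.1
|11⟩: (0.1549)(0.3922 - 0.6549i) = (0.06075 - 0.1014i)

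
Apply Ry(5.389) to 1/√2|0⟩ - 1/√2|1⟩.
-0.3319|0⟩ + 0.9433|1⟩

Ry(5.389) = [[cos(θ/2), −sin(θ/2)], [sin(θ/2), cos(θ/2)]]; θ = 5.389, cos(θ/2) ≈ -0.901708, sin(θ/2) ≈ 0.432346.
With a = amp(|0⟩) = 1/√2 and b = amp(|1⟩) = -1/√2:
new amp(|0⟩) = (-0.901708)·a + (-0.432346)·b = -0.3319
new amp(|1⟩) = (0.432346)·a + (-0.901708)·b = 0.9433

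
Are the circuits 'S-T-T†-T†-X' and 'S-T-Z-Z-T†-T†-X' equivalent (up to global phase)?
Yes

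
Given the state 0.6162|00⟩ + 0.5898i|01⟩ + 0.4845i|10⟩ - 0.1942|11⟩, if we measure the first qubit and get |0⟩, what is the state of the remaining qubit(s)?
0.7224|0⟩ + 0.6915i|1⟩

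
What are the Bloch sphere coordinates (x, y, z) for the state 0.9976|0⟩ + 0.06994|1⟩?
(0.1395, 0, 0.9903)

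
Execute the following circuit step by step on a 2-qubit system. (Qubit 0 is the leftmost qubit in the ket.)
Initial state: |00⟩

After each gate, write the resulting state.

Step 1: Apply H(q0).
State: 1/√2|00⟩ + 1/√2|10⟩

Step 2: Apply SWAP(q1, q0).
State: 1/√2|00⟩ + 1/√2|01⟩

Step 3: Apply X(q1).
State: 1/√2|00⟩ + 1/√2|01⟩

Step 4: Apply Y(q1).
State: -(1/√2)i|00⟩ + (1/√2)i|01⟩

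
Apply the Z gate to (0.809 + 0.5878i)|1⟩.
(-0.809 - 0.5878i)|1⟩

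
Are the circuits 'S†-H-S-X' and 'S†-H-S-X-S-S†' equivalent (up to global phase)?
Yes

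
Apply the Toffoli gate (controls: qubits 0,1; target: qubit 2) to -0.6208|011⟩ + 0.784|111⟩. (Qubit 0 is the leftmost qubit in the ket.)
-0.6208|011⟩ + 0.784|110⟩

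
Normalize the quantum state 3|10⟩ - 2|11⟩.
0.8321|10⟩ - 0.5547|11⟩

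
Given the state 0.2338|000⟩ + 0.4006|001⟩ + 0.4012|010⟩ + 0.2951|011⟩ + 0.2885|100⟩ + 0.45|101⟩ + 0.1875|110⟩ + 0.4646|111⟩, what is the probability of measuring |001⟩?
0.1605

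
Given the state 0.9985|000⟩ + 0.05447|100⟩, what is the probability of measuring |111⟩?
0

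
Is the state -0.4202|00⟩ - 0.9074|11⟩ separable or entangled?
Entangled

Writing the state as a|00⟩ + b|01⟩ + c|10⟩ + d|11⟩, it is a product state iff ad − bc = 0.
Here (a, b, c, d) = (-0.4202, 0, 0, -0.9074): ad − bc = (-0.4202)(-0.9074) − (0)(0) = 0.3813 ≠ 0, so the state is entangled.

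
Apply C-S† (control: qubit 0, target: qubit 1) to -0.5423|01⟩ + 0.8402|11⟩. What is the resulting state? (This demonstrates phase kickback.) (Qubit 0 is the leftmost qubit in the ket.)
-0.5423|01⟩ - 0.8402i|11⟩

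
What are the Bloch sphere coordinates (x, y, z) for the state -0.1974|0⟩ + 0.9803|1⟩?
(-0.387, 0, -0.922)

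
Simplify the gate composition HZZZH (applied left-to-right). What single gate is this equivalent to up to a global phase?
X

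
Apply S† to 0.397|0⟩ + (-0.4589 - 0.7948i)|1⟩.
0.397|0⟩ + (-0.7948 + 0.4589i)|1⟩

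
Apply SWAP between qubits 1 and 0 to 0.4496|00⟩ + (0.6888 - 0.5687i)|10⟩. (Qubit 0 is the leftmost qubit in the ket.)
0.4496|00⟩ + (0.6888 - 0.5687i)|01⟩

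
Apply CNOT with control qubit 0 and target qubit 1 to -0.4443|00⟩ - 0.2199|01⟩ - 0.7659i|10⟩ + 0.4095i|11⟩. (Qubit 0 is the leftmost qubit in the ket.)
-0.4443|00⟩ - 0.2199|01⟩ + 0.4095i|10⟩ - 0.7659i|11⟩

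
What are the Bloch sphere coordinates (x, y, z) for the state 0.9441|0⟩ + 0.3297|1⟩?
(0.6225, 0, 0.7826)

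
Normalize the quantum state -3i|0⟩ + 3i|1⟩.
-(1/√2)i|0⟩ + (1/√2)i|1⟩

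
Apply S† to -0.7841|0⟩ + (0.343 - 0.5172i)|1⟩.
-0.7841|0⟩ + (-0.5172 - 0.343i)|1⟩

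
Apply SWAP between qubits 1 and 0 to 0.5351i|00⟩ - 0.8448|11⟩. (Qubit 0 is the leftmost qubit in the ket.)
0.5351i|00⟩ - 0.8448|11⟩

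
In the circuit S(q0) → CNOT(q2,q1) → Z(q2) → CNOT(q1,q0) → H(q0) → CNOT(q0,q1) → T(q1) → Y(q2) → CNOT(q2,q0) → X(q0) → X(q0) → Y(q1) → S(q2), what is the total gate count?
13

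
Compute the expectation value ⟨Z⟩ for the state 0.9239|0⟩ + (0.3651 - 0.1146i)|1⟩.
0.7072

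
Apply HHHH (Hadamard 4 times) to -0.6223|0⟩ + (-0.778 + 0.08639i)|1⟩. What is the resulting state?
-0.6223|0⟩ + (-0.778 + 0.08639i)|1⟩

H² = I, so an even number of Hadamards cancels: H^4 = I and the state is unchanged.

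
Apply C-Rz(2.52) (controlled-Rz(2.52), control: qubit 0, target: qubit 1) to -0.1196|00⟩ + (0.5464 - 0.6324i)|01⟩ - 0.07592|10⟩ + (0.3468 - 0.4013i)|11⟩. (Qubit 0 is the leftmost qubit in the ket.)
-0.1196|00⟩ + (0.5464 - 0.6324i)|01⟩ + (-0.02322 + 0.07228i)|10⟩ + (0.4881 + 0.2075i)|11⟩

C-Rz(2.52) leaves the control-|0⟩ kets |00⟩, |01⟩ unchanged and applies Rz(2.52) to qubit 1 on the control-|1⟩ pair (|10⟩, |11⟩).
Rz(2.52) = [[e^(−iθ/2), 0], [0, e^(iθ/2)]] with e^(±iθ/2) = cos(θ/2) ± i·sin(θ/2); θ = 2.52, cos(θ/2) ≈ 0.305817, sin(θ/2) ≈ 0.95209.
With a = amp(|10⟩) = -0.07592 and b = amp(|11⟩) = (0.3468 - 0.4013i):
new amp(|10⟩) = (0.305817 - 0.95209i)·a = (-0.02322 + 0.07228i)
new amp(|11⟩) = (0.305817 + 0.95209i)·b = (0.4881 + 0.2075i)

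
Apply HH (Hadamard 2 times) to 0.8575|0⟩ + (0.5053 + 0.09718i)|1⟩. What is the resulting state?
0.8575|0⟩ + (0.5053 + 0.09718i)|1⟩

H² = I, so an even number of Hadamards cancels: H^2 = I and the state is unchanged.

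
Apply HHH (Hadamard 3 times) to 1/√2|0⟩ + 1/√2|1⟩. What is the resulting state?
|0⟩

H² = I, so H^3 = H: a single Hadamard. With (a, b) = (1/√2, 1/√2), H gives ((a + b)/√2, (a − b)/√2) = (1, 0).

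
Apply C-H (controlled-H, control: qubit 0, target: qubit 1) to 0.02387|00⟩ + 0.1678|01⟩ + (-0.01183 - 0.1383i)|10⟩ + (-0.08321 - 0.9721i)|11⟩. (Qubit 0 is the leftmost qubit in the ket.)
0.02387|00⟩ + 0.1678|01⟩ + (-0.0672 - 0.7852i)|10⟩ + (0.05047 + 0.5896i)|11⟩

C-H leaves the control-|0⟩ kets |00⟩, |01⟩ unchanged and applies H to qubit 1 on the control-|1⟩ pair (|10⟩, |11⟩).
H = [[1/√2, 1/√2], [1/√2, -1/√2]].
With a = amp(|10⟩) = (-0.01183 - 0.1383i) and b = amp(|11⟩) = (-0.08321 - 0.9721i):
new amp(|10⟩) = (1/√2)·a + (1/√2)·b = (-0.0672 - 0.7852i)
new amp(|11⟩) = (1/√2)·a + (-1/√2)·b = (0.05047 + 0.5896i)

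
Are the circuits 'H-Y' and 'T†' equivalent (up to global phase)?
No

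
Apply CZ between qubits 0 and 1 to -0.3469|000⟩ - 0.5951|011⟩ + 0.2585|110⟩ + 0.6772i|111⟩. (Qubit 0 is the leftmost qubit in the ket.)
-0.3469|000⟩ - 0.5951|011⟩ - 0.2585|110⟩ - 0.6772i|111⟩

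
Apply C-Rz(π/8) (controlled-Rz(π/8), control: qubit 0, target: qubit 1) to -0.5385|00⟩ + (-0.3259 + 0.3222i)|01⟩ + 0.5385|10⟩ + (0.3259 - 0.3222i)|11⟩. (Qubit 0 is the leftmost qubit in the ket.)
-0.5385|00⟩ + (-0.3259 + 0.3222i)|01⟩ + (0.5282 - 0.1051i)|10⟩ + (0.3825 - 0.2524i)|11⟩

C-Rz(π/8) leaves the control-|0⟩ kets |00⟩, |01⟩ unchanged and applies Rz(π/8) to qubit 1 on the control-|1⟩ pair (|10⟩, |11⟩).
Rz(π/8) = [[e^(−iθ/2), 0], [0, e^(iθ/2)]] with e^(±iθ/2) = cos(θ/2) ± i·sin(θ/2); θ = π/8, cos(θ/2) ≈ 0.980785, sin(θ/2) ≈ 0.19509.
With a = amp(|10⟩) = 0.5385 and b = amp(|11⟩) = (0.3259 - 0.3222i):
new amp(|10⟩) = (0.980785 - 0.19509i)·a = (0.5282 - 0.1051i)
new amp(|11⟩) = (0.980785 + 0.19509i)·b = (0.3825 - 0.2524i)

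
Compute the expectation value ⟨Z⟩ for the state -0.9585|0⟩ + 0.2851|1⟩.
0.8374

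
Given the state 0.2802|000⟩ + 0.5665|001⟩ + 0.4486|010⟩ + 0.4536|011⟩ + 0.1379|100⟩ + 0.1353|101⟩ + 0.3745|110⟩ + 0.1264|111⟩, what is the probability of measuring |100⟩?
0.01902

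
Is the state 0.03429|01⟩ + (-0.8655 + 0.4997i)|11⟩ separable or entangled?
Separable

Writing the state as a|00⟩ + b|01⟩ + c|10⟩ + d|11⟩, it is a product state iff ad − bc = 0.
Here (a, b, c, d) = (0, 0.03429, 0, (-0.8655 + 0.4997i)): ad − bc = (0)(-0.8655 + 0.4997i) − (0.03429)(0) = 0, so the state is separable.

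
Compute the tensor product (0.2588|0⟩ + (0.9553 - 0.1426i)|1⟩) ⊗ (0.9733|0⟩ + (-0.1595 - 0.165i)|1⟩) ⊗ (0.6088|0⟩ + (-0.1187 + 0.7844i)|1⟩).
0.1534|000⟩ + (-0.0299 + 0.1976i)|001⟩ + (-0.02513 - 0.026i)|010⟩ + (0.0384 - 0.02731i)|011⟩ + (0.5661 - 0.0845i)|100⟩ + (-0.001498 + 0.7458i)|101⟩ + (-0.1071 - 0.08211i)|110⟩ + (0.1267 - 0.122i)|111⟩

amp(|b₁b₂…⟩) = product of the factor amplitudes for bits b₁, b₂, …; only kets whose every factor amplitude is nonzero survive.
|000⟩: (0.2588)(0.9733)(0.6088) = 0.1534
|001⟩: (0.2588)(0.9733)(-0.1187 + 0.7844i) = (-0.0299 + 0.1976i)
|010⟩: (0.2588)(-0.1595 - 0.165i)(0.6088) = (-0.02513 - 0.026i)
|011⟩: (0.2588)(-0.1595 - 0.165i)(-0.1187 + 0.7844i) = (0.0384 - 0.02731i)
|100⟩: (0.9553 - 0.1426i)(0.9733)(0.6088) = (0.5661 - 0.0845i)
|101⟩: (0.9553 - 0.1426i)(0.9733)(-0.1187 + 0.7844i) = (-0.001498 + 0.7458i)
|110⟩: (0.9553 - 0.1426i)(-0.1595 - 0.165i)(0.6088) = (-0.1071 - 0.08211i)
|111⟩: (0.9553 - 0.1426i)(-0.1595 - 0.165i)(-0.1187 + 0.7844i) = (0.1267 - 0.122i)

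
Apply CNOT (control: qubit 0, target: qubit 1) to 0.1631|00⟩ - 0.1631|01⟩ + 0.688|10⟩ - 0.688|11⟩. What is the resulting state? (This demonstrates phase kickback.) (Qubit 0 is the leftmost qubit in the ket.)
0.1631|00⟩ - 0.1631|01⟩ - 0.688|10⟩ + 0.688|11⟩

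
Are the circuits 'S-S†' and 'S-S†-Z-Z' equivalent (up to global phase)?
Yes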